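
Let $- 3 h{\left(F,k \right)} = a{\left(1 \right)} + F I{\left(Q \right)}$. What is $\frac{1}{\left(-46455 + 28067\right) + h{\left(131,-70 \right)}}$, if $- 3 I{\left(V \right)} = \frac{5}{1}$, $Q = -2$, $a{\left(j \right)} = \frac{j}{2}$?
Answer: $- \frac{18}{329677} \approx -5.4599 \cdot 10^{-5}$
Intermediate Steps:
$a{\left(j \right)} = \frac{j}{2}$ ($a{\left(j \right)} = j \frac{1}{2} = \frac{j}{2}$)
$I{\left(V \right)} = - \frac{5}{3}$ ($I{\left(V \right)} = - \frac{5 \cdot 1^{-1}}{3} = - \frac{5 \cdot 1}{3} = \left(- \frac{1}{3}\right) 5 = - \frac{5}{3}$)
$h{\left(F,k \right)} = - \frac{1}{6} + \frac{5 F}{9}$ ($h{\left(F,k \right)} = - \frac{\frac{1}{2} \cdot 1 + F \left(- \frac{5}{3}\right)}{3} = - \frac{\frac{1}{2} - \frac{5 F}{3}}{3} = - \frac{1}{6} + \frac{5 F}{9}$)
$\frac{1}{\left(-46455 + 28067\right) + h{\left(131,-70 \right)}} = \frac{1}{\left(-46455 + 28067\right) + \left(- \frac{1}{6} + \frac{5}{9} \cdot 131\right)} = \frac{1}{-18388 + \left(- \frac{1}{6} + \frac{655}{9}\right)} = \frac{1}{-18388 + \frac{1307}{18}} = \frac{1}{- \frac{329677}{18}} = - \frac{18}{329677}$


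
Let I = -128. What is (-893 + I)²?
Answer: 1042441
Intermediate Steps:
(-893 + I)² = (-893 - 128)² = (-1021)² = 1042441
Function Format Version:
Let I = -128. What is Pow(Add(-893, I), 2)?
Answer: 1042441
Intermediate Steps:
Pow(Add(-893, I), 2) = Pow(Add(-893, -128), 2) = Pow(-1021, 2) = 1042441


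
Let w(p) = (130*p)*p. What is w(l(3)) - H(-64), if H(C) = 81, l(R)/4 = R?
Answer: 18639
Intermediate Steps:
l(R) = 4*R
w(p) = 130*p²
w(l(3)) - H(-64) = 130*(4*3)² - 1*81 = 130*12² - 81 = 130*144 - 81 = 18720 - 81 = 18639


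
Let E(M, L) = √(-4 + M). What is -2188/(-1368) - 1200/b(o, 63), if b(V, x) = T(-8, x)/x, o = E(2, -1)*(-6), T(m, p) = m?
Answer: 3232447/342 ≈ 9451.6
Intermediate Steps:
o = -6*I*√2 (o = √(-4 + 2)*(-6) = √(-2)*(-6) = (I*√2)*(-6) = -6*I*√2 ≈ -8.4853*I)
b(V, x) = -8/x
-2188/(-1368) - 1200/b(o, 63) = -2188/(-1368) - 1200/((-8/63)) = -2188*(-1/1368) - 1200/((-8*1/63)) = 547/342 - 1200/(-8/63) = 547/342 - 1200*(-63/8) = 547/342 + 9450 = 3232447/342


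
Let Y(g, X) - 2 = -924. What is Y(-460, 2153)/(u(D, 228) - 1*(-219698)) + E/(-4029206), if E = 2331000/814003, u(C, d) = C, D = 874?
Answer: -756119158690949/180857226804331374 ≈ -0.0041808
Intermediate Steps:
E = 2331000/814003 (E = 2331000*(1/814003) = 2331000/814003 ≈ 2.8636)
Y(g, X) = -922 (Y(g, X) = 2 - 924 = -922)
Y(-460, 2153)/(u(D, 228) - 1*(-219698)) + E/(-4029206) = -922/(874 - 1*(-219698)) + (2331000/814003)/(-4029206) = -922/(874 + 219698) + (2331000/814003)*(-1/4029206) = -922/220572 - 1165500/1639892885809 = -922*1/220572 - 1165500/1639892885809 = -461/110286 - 1165500/1639892885809 = -756119158690949/180857226804331374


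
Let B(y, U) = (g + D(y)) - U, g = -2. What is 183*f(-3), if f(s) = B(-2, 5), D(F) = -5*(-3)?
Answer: 1464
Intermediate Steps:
D(F) = 15
B(y, U) = 13 - U (B(y, U) = (-2 + 15) - U = 13 - U)
f(s) = 8 (f(s) = 13 - 1*5 = 13 - 5 = 8)
183*f(-3) = 183*8 = 1464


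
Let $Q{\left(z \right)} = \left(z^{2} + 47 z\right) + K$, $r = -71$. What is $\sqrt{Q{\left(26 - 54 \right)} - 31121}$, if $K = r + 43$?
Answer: $i \sqrt{31681} \approx 177.99 i$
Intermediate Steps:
$K = -28$ ($K = -71 + 43 = -28$)
$Q{\left(z \right)} = -28 + z^{2} + 47 z$ ($Q{\left(z \right)} = \left(z^{2} + 47 z\right) - 28 = -28 + z^{2} + 47 z$)
$\sqrt{Q{\left(26 - 54 \right)} - 31121} = \sqrt{\left(-28 + \left(26 - 54\right)^{2} + 47 \left(26 - 54\right)\right) - 31121} = \sqrt{\left(-28 + \left(-28\right)^{2} + 47 \left(-28\right)\right) - 31121} = \sqrt{\left(-28 + 784 - 1316\right) - 31121} = \sqrt{-560 - 31121} = \sqrt{-31681} = i \sqrt{31681}$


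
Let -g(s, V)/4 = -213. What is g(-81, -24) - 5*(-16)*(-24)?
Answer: -1068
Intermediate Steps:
g(s, V) = 852 (g(s, V) = -4*(-213) = 852)
g(-81, -24) - 5*(-16)*(-24) = 852 - 5*(-16)*(-24) = 852 + 80*(-24) = 852 - 1920 = -1068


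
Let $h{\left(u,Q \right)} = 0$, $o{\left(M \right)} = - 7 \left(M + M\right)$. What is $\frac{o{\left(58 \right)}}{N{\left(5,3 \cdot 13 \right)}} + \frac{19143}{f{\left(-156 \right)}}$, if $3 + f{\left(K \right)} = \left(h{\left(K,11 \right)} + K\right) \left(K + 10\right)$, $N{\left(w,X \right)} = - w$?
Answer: $\frac{6195797}{37955} \approx 163.24$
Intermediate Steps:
$o{\left(M \right)} = - 14 M$ ($o{\left(M \right)} = - 7 \cdot 2 M = - 14 M$)
$f{\left(K \right)} = -3 + K \left(10 + K\right)$ ($f{\left(K \right)} = -3 + \left(0 + K\right) \left(K + 10\right) = -3 + K \left(10 + K\right)$)
$\frac{o{\left(58 \right)}}{N{\left(5,3 \cdot 13 \right)}} + \frac{19143}{f{\left(-156 \right)}} = \frac{\left(-14\right) 58}{\left(-1\right) 5} + \frac{19143}{-3 + \left(-156\right)^{2} + 10 \left(-156\right)} = - \frac{812}{-5} + \frac{19143}{-3 + 24336 - 1560} = \left(-812\right) \left(- \frac{1}{5}\right) + \frac{19143}{22773} = \frac{812}{5} + 19143 \cdot \frac{1}{22773} = \frac{812}{5} + \frac{6381}{7591} = \frac{6195797}{37955}$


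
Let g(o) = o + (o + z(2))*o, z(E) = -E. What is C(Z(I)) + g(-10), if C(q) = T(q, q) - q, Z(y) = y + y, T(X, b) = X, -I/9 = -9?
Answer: 110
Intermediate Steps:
I = 81 (I = -9*(-9) = 81)
Z(y) = 2*y
C(q) = 0 (C(q) = q - q = 0)
g(o) = o + o*(-2 + o) (g(o) = o + (o - 1*2)*o = o + (o - 2)*o = o + (-2 + o)*o = o + o*(-2 + o))
C(Z(I)) + g(-10) = 0 - 10*(-1 - 10) = 0 - 10*(-11) = 0 + 110 = 110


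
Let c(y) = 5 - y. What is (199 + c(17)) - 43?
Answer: 144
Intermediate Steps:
(199 + c(17)) - 43 = (199 + (5 - 1*17)) - 43 = (199 + (5 - 17)) - 43 = (199 - 12) - 43 = 187 - 43 = 144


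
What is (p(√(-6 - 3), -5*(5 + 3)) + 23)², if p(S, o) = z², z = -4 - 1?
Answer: 2304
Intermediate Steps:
z = -5
p(S, o) = 25 (p(S, o) = (-5)² = 25)
(p(√(-6 - 3), -5*(5 + 3)) + 23)² = (25 + 23)² = 48² = 2304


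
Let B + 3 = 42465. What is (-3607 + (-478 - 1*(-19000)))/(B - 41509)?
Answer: 14915/953 ≈ 15.651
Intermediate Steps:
B = 42462 (B = -3 + 42465 = 42462)
(-3607 + (-478 - 1*(-19000)))/(B - 41509) = (-3607 + (-478 - 1*(-19000)))/(42462 - 41509) = (-3607 + (-478 + 19000))/953 = (-3607 + 18522)*(1/953) = 14915*(1/953) = 14915/953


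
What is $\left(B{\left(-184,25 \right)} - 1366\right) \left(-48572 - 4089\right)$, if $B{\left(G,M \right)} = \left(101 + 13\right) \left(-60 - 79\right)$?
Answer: $906401132$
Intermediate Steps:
$B{\left(G,M \right)} = -15846$ ($B{\left(G,M \right)} = 114 \left(-139\right) = -15846$)
$\left(B{\left(-184,25 \right)} - 1366\right) \left(-48572 - 4089\right) = \left(-15846 - 1366\right) \left(-48572 - 4089\right) = \left(-17212\right) \left(-52661\right) = 906401132$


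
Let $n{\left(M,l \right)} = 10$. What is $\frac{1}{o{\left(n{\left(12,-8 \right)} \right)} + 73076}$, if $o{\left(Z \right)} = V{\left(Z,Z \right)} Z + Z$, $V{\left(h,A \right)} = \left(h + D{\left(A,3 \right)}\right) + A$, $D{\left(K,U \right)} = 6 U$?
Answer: $\frac{1}{73466} \approx 1.3612 \cdot 10^{-5}$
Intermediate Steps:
$V{\left(h,A \right)} = 18 + A + h$ ($V{\left(h,A \right)} = \left(h + 6 \cdot 3\right) + A = \left(h + 18\right) + A = \left(18 + h\right) + A = 18 + A + h$)
$o{\left(Z \right)} = Z + Z \left(18 + 2 Z\right)$ ($o{\left(Z \right)} = \left(18 + Z + Z\right) Z + Z = \left(18 + 2 Z\right) Z + Z = Z \left(18 + 2 Z\right) + Z = Z + Z \left(18 + 2 Z\right)$)
$\frac{1}{o{\left(n{\left(12,-8 \right)} \right)} + 73076} = \frac{1}{10 \left(19 + 2 \cdot 10\right) + 73076} = \frac{1}{10 \left(19 + 20\right) + 73076} = \frac{1}{10 \cdot 39 + 73076} = \frac{1}{390 + 73076} = \frac{1}{73466}$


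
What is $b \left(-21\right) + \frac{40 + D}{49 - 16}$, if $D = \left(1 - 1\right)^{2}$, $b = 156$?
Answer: $- \frac{108068}{33} \approx -3274.8$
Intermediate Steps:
$D = 0$ ($D = 0^{2} = 0$)
$b \left(-21\right) + \frac{40 + D}{49 - 16} = 156 \left(-21\right) + \frac{40 + 0}{49 - 16} = -3276 + \frac{40}{33} = - \frac{108068}{33}$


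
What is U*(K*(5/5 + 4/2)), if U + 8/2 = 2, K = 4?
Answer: -24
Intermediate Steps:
U = -2 (U = -4 + 2 = -2)
U*(K*(5/5 + 4/2)) = -8*(5/5 + 4/2) = -8*(5*(1/5) + 4*(1/2)) = -8*(1 + 2) = -8*3 = -2*12 = -24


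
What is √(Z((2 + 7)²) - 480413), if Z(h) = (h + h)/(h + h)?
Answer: 2*I*√120103 ≈ 693.12*I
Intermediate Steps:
Z(h) = 1 (Z(h) = (2*h)/((2*h)) = (2*h)*(1/(2*h)) = 1)
√(Z((2 + 7)²) - 480413) = √(1 - 480413) = √(-480412) = 2*I*√120103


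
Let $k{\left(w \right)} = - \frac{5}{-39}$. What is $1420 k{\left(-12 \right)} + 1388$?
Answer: $\frac{61232}{39} \approx 1570.1$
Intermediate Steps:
$k{\left(w \right)} = \frac{5}{39}$ ($k{\left(w \right)} = \left(-5\right) \left(- \frac{1}{39}\right) = \frac{5}{39}$)
$1420 k{\left(-12 \right)} + 1388 = 1420 \cdot \frac{5}{39} + 1388 = \frac{7100}{39} + 1388 = \frac{61232}{39}$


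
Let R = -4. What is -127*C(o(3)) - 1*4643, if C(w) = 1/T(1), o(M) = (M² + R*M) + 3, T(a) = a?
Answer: -4770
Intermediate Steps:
o(M) = 3 + M² - 4*M (o(M) = (M² - 4*M) + 3 = 3 + M² - 4*M)
C(w) = 1 (C(w) = 1/1 = 1)
-127*C(o(3)) - 1*4643 = -127*1 - 1*4643 = -127 - 4643 = -4770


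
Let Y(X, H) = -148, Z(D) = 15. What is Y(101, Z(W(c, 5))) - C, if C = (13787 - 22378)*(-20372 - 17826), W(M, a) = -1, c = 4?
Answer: -328159166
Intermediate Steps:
C = 328159018 (C = -8591*(-38198) = 328159018)
Y(101, Z(W(c, 5))) - C = -148 - 1*328159018 = -148 - 328159018 = -328159166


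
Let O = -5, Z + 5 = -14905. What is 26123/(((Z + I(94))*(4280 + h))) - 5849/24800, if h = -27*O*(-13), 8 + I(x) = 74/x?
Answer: -415397399393/1756137823200 ≈ -0.23654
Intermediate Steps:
Z = -14910 (Z = -5 - 14905 = -14910)
I(x) = -8 + 74/x
h = -1755 (h = -27*(-5)*(-13) = 135*(-13) = -1755)
26123/(((Z + I(94))*(4280 + h))) - 5849/24800 = 26123/(((-14910 + (-8 + 74/94))*(4280 - 1755))) - 5849/24800 = 26123/(((-14910 + (-8 + 74*(1/94)))*2525)) - 5849*1/24800 = 26123/(((-14910 + (-8 + 37/47))*2525)) - 5849/24800 = 26123/(((-14910 - 339/47)*2525)) - 5849/24800 = 26123/((-701109/47*2525)) - 5849/24800 = 26123/(-1770300225/47) - 5849/24800 = 26123*(-47/1770300225) - 5849/24800 = -1227781/1770300225 - 5849/24800 = -415397399393/1756137823200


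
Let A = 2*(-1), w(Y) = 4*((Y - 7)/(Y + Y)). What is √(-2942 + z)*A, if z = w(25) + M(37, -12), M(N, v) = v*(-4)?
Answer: -2*I*√72314/5 ≈ -107.57*I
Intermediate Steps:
M(N, v) = -4*v
w(Y) = 2*(-7 + Y)/Y (w(Y) = 4*((-7 + Y)/((2*Y))) = 4*((-7 + Y)*(1/(2*Y))) = 4*((-7 + Y)/(2*Y)) = 2*(-7 + Y)/Y)
A = -2
z = 1236/25 (z = (2 - 14/25) - 4*(-12) = (2 - 14*1/25) + 48 = (2 - 14/25) + 48 = 36/25 + 48 = 1236/25 ≈ 49.440)
√(-2942 + z)*A = √(-2942 + 1236/25)*(-2) = √(-72314/25)*(-2) = (I*√72314/5)*(-2) = -2*I*√72314/5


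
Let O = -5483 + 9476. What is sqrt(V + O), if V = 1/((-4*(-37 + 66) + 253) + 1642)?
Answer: 2*sqrt(3159302973)/1779 ≈ 63.190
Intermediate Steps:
O = 3993
V = 1/1779 (V = 1/((-4*29 + 253) + 1642) = 1/((-116 + 253) + 1642) = 1/(137 + 1642) = 1/1779 ≈ 0.00056211)
sqrt(V + O) = sqrt(1/1779 + 3993) = sqrt(7103548/1779) = 2*sqrt(3159302973)/1779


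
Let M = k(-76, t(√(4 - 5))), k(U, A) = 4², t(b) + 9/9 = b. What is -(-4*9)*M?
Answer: 576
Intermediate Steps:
t(b) = -1 + b
k(U, A) = 16
M = 16
-(-4*9)*M = -(-4*9)*16 = -(-36)*16 = -1*(-576) = 576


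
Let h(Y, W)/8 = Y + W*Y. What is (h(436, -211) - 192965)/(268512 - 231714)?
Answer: -925445/36798 ≈ -25.149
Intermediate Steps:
h(Y, W) = 8*Y + 8*W*Y (h(Y, W) = 8*(Y + W*Y) = 8*Y + 8*W*Y)
(h(436, -211) - 192965)/(268512 - 231714) = (8*436*(1 - 211) - 192965)/(268512 - 231714) = (8*436*(-210) - 192965)/36798 = (-732480 - 192965)*(1/36798) = -925445*1/36798 = -925445/36798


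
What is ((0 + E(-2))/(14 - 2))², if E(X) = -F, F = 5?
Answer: 25/144 ≈ 0.17361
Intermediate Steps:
E(X) = -5 (E(X) = -1*5 = -5)
((0 + E(-2))/(14 - 2))² = ((0 - 5)/(14 - 2))² = (-5/12)² = 25/144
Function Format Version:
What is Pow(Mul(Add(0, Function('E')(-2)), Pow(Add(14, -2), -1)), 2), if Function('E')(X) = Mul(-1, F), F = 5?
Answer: Rational(25, 144) ≈ 0.17361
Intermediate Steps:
Function('E')(X) = -5 (Function('E')(X) = Mul(-1, 5) = -5)
Pow(Mul(Add(0, Function('E')(-2)), Pow(Add(14, -2), -1)), 2) = Pow(Mul(Add(0, -5), Pow(Add(14, -2), -1)), 2) = Pow(Mul(-5, Pow(12, -1)), 2) = Pow(Mul(-5, Rational(1, 12)), 2) = Pow(Rational(-5, 12), 2) = Rational(25, 144)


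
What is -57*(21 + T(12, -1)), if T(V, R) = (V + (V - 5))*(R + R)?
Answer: 969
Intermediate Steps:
T(V, R) = 2*R*(-5 + 2*V) (T(V, R) = (V + (-5 + V))*(2*R) = (-5 + 2*V)*(2*R) = 2*R*(-5 + 2*V))
-57*(21 + T(12, -1)) = -57*(21 + 2*(-1)*(-5 + 2*12)) = -57*(21 + 2*(-1)*(-5 + 24)) = -57*(21 + 2*(-1)*19) = -57*(21 - 38) = -57*(-17) = 969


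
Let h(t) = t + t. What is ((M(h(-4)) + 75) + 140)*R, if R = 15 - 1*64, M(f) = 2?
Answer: -10633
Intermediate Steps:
h(t) = 2*t
R = -49 (R = 15 - 64 = -49)
((M(h(-4)) + 75) + 140)*R = ((2 + 75) + 140)*(-49) = (77 + 140)*(-49) = 217*(-49) = -10633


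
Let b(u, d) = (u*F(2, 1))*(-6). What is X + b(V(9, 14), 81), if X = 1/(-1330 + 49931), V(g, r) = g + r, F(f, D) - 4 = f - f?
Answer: -26827751/48601 ≈ -552.00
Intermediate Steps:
F(f, D) = 4 (F(f, D) = 4 + (f - f) = 4 + 0 = 4)
b(u, d) = -24*u (b(u, d) = (u*4)*(-6) = (4*u)*(-6) = -24*u)
X = 1/48601 ≈ 2.0576e-5
X + b(V(9, 14), 81) = 1/48601 - 24*(9 + 14) = 1/48601 - 24*23 = 1/48601 - 552 = -26827751/48601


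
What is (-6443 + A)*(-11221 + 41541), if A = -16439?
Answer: -693782240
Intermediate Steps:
(-6443 + A)*(-11221 + 41541) = (-6443 - 16439)*(-11221 + 41541) = -22882*30320 = -693782240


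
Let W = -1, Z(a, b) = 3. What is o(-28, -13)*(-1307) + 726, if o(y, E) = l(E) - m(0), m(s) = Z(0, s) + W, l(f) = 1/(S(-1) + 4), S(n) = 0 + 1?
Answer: 15393/5 ≈ 3078.6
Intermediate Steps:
S(n) = 1
l(f) = ⅕ (l(f) = 1/(1 + 4) = 1/5 = ⅕)
m(s) = 2 (m(s) = 3 - 1 = 2)
o(y, E) = -9/5 (o(y, E) = ⅕ - 1*2 = ⅕ - 2 = -9/5)
o(-28, -13)*(-1307) + 726 = -9/5*(-1307) + 726 = 11763/5 + 726 = 15393/5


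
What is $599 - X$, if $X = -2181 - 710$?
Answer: $3490$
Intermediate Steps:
$X = -2891$ ($X = -2181 - 710 = -2891$)
$599 - X = 599 - -2891 = 599 + 2891 = 3490$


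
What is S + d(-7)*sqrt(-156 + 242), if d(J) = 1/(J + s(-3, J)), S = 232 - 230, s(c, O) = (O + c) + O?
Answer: 2 - sqrt(86)/24 ≈ 1.6136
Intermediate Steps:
s(c, O) = c + 2*O
S = 2
d(J) = 1/(-3 + 3*J) (d(J) = 1/(J + (-3 + 2*J)) = 1/(-3 + 3*J))
S + d(-7)*sqrt(-156 + 242) = 2 + (1/(3*(-1 - 7)))*sqrt(-156 + 242) = 2 + ((1/3)/(-8))*sqrt(86) = 2 + ((1/3)*(-1/8))*sqrt(86) = 2 - sqrt(86)/24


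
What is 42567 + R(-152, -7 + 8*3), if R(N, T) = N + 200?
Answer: 42615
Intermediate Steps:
R(N, T) = 200 + N
42567 + R(-152, -7 + 8*3) = 42567 + (200 - 152) = 42567 + 48 = 42615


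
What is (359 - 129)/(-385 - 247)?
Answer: -115/316 ≈ -0.36392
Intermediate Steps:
(359 - 129)/(-385 - 247) = 230/(-632) = 230*(-1/632) = -115/316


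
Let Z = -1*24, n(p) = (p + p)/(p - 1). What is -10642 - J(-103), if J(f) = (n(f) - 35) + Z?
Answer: -550419/52 ≈ -10585.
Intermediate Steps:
n(p) = 2*p/(-1 + p) (n(p) = (2*p)/(-1 + p) = 2*p/(-1 + p))
Z = -24
J(f) = -59 + 2*f/(-1 + f) (J(f) = (2*f/(-1 + f) - 35) - 24 = (-35 + 2*f/(-1 + f)) - 24 = -59 + 2*f/(-1 + f))
-10642 - J(-103) = -10642 - (59 - 57*(-103))/(-1 - 103) = -10642 - (59 + 5871)/(-104) = -10642 - (-1)*5930/104 = -10642 - 1*(-2965/52) = -10642 + 2965/52 = -550419/52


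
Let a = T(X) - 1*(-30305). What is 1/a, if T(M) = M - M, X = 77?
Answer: 1/30305 ≈ 3.2998e-5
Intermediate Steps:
T(M) = 0
a = 30305 (a = 0 - 1*(-30305) = 0 + 30305 = 30305)
1/a = 1/30305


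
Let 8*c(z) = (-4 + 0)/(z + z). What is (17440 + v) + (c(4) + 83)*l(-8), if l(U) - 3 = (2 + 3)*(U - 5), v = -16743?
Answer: -35561/8 ≈ -4445.1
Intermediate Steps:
l(U) = -22 + 5*U (l(U) = 3 + (2 + 3)*(U - 5) = 3 + 5*(-5 + U) = 3 + (-25 + 5*U) = -22 + 5*U)
c(z) = -1/(4*z) (c(z) = ((-4 + 0)/(z + z))/8 = (-4*1/(2*z))/8 = (-2/z)/8 = -1/(4*z))
(17440 + v) + (c(4) + 83)*l(-8) = (17440 - 16743) + (-1/4/4 + 83)*(-22 + 5*(-8)) = 697 + (-1/4*1/4 + 83)*(-22 - 40) = 697 + (-1/16 + 83)*(-62) = 697 + (1327/16)*(-62) = 697 - 41137/8 = -35561/8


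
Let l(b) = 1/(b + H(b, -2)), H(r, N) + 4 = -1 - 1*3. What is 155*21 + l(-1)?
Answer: 29294/9 ≈ 3254.9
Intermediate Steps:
H(r, N) = -8 (H(r, N) = -4 + (-1 - 1*3) = -4 + (-1 - 3) = -4 - 4 = -8)
l(b) = 1/(-8 + b) (l(b) = 1/(b - 8) = 1/(-8 + b))
155*21 + l(-1) = 155*21 + 1/(-8 - 1) = 3255 + 1/(-9) = 3255 - 1/9 = 29294/9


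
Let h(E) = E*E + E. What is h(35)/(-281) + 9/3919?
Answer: -4935411/1101239 ≈ -4.4817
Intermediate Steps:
h(E) = E + E**2 (h(E) = E**2 + E = E + E**2)
h(35)/(-281) + 9/3919 = (35*(1 + 35))/(-281) + 9/3919 = (35*36)*(-1/281) + 9*(1/3919) = 1260*(-1/281) + 9/3919 = -1260/281 + 9/3919 = -4935411/1101239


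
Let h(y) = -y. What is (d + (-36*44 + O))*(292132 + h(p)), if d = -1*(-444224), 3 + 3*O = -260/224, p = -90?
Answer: 1552184889551/12 ≈ 1.2935e+11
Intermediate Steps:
O = -233/168 (O = -1 + (-260/224)/3 = -1 + (-260*1/224)/3 = -1 + (⅓)*(-65/56) = -1 - 65/168 = -233/168 ≈ -1.3869)
d = 444224
(d + (-36*44 + O))*(292132 + h(p)) = (444224 + (-36*44 - 233/168))*(292132 - 1*(-90)) = (444224 + (-1584 - 233/168))*(292132 + 90) = (444224 - 266345/168)*292222 = (74363287/168)*292222 = 1552184889551/12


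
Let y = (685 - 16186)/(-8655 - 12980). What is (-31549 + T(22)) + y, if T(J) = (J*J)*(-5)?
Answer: -734903814/21635 ≈ -33968.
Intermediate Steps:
T(J) = -5*J² (T(J) = J²*(-5) = -5*J²)
y = 15501/21635 (y = -15501/(-21635) = -15501*(-1/21635) = 15501/21635 ≈ 0.71648)
(-31549 + T(22)) + y = (-31549 - 5*22²) + 15501/21635 = (-31549 - 5*484) + 15501/21635 = (-31549 - 2420) + 15501/21635 = -33969 + 15501/21635 = -734903814/21635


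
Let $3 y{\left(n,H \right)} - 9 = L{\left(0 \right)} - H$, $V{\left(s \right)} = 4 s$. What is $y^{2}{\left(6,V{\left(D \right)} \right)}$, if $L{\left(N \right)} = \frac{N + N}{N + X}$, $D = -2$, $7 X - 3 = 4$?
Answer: $\frac{289}{9} \approx 32.111$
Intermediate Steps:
$X = 1$ ($X = \frac{3}{7} + \frac{1}{7} \cdot 4 = \frac{3}{7} + \frac{4}{7} = 1$)
$L{\left(N \right)} = \frac{2 N}{1 + N}$ ($L{\left(N \right)} = \frac{N + N}{N + 1} = \frac{2 N}{1 + N}$)
$y{\left(n,H \right)} = 3 - \frac{H}{3}$ ($y{\left(n,H \right)} = 3 + \frac{2 \cdot 0 \frac{1}{1 + 0} - H}{3} = 3 + \frac{2 \cdot 0 \cdot 1^{-1} - H}{3} = 3 + \frac{2 \cdot 0 \cdot 1 - H}{3} = 3 + \frac{0 - H}{3} = 3 + \frac{\left(-1\right) H}{3} = 3 - \frac{H}{3}$)
$y^{2}{\left(6,V{\left(D \right)} \right)} = \left(3 - \frac{4 \left(-2\right)}{3}\right)^{2} = \left(3 - - \frac{8}{3}\right)^{2} = \left(3 + \frac{8}{3}\right)^{2} = \left(\frac{17}{3}\right)^{2} = \frac{289}{9}$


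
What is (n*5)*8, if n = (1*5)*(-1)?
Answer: -200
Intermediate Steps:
n = -5 (n = 5*(-1) = -5)
(n*5)*8 = -5*5*8 = -25*8 = -200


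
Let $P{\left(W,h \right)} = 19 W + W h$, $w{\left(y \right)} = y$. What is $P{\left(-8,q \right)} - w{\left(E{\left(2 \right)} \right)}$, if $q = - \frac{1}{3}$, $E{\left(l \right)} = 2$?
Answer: $- \frac{454}{3} \approx -151.33$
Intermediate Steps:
$q = - \frac{1}{3}$ ($q = \left(-1\right) \frac{1}{3} = - \frac{1}{3} \approx -0.33333$)
$P{\left(-8,q \right)} - w{\left(E{\left(2 \right)} \right)} = - 8 \left(19 - \frac{1}{3}\right) - 2 = \left(-8\right) \frac{56}{3} - 2 = - \frac{448}{3} - 2 = - \frac{454}{3}$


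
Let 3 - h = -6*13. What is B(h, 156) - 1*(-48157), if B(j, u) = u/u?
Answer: 48158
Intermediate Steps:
h = 81 (h = 3 - (-6)*13 = 3 - 1*(-78) = 3 + 78 = 81)
B(j, u) = 1
B(h, 156) - 1*(-48157) = 1 - 1*(-48157) = 1 + 48157 = 48158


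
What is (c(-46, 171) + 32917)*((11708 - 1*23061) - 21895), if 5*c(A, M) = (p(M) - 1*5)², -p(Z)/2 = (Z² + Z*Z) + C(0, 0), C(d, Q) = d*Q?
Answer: -454896195081408/5 ≈ -9.0979e+13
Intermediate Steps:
C(d, Q) = Q*d
p(Z) = -4*Z² (p(Z) = -2*((Z² + Z*Z) + 0*0) = -2*((Z² + Z²) + 0) = -2*(2*Z² + 0) = -4*Z²)
c(A, M) = (-5 - 4*M²)²/5 (c(A, M) = (-4*M² - 1*5)²/5 = (-4*M² - 5)²/5 = (-5 - 4*M²)²/5)
(c(-46, 171) + 32917)*((11708 - 1*23061) - 21895) = ((5 + 4*171²)²/5 + 32917)*((11708 - 1*23061) - 21895) = ((5 + 4*29241)²/5 + 32917)*((11708 - 23061) - 21895) = ((5 + 116964)²/5 + 32917)*(-11353 - 21895) = ((⅕)*116969² + 32917)*(-33248) = ((⅕)*13681746961 + 32917)*(-33248) = (13681746961/5 + 32917)*(-33248) = (13681911546/5)*(-33248) = -454896195081408/5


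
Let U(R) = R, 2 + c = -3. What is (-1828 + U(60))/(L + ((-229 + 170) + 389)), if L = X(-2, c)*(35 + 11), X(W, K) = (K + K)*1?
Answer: 68/5 ≈ 13.600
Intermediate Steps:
c = -5 (c = -2 - 3 = -5)
X(W, K) = 2*K (X(W, K) = (2*K)*1 = 2*K)
L = -460 (L = (2*(-5))*(35 + 11) = -10*46 = -460)
(-1828 + U(60))/(L + ((-229 + 170) + 389)) = (-1828 + 60)/(-460 + ((-229 + 170) + 389)) = -1768/(-460 + (-59 + 389)) = -1768/(-460 + 330) = -1768/(-130) = -1768*(-1/130) = 68/5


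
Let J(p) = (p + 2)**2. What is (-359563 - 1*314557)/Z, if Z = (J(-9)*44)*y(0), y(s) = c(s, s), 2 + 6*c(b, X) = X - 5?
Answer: 1011180/3773 ≈ 268.00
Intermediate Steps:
c(b, X) = -7/6 + X/6 (c(b, X) = -1/3 + (X - 5)/6 = -1/3 + (-5 + X)/6 = -1/3 + (-5/6 + X/6) = -7/6 + X/6)
y(s) = -7/6 + s/6
J(p) = (2 + p)**2
Z = -7546/3 (Z = ((2 - 9)**2*44)*(-7/6 + (1/6)*0) = ((-7)**2*44)*(-7/6 + 0) = (49*44)*(-7/6) = 2156*(-7/6) = -7546/3 ≈ -2515.3)
(-359563 - 1*314557)/Z = (-359563 - 1*314557)/(-7546/3) = (-359563 - 314557)*(-3/7546) = -674120*(-3/7546) = 1011180/3773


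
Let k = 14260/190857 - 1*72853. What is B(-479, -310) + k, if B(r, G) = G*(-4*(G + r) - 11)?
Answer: -199980522911/190857 ≈ -1.0478e+6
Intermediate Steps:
B(r, G) = G*(-11 - 4*G - 4*r) (B(r, G) = G*((-4*G - 4*r) - 11) = G*(-11 - 4*G - 4*r))
k = -13904490761/190857 (k = 14260*(1/190857) - 72853 = 14260/190857 - 72853 = -13904490761/190857 ≈ -72853.)
B(-479, -310) + k = -1*(-310)*(11 + 4*(-310) + 4*(-479)) - 13904490761/190857 = -1*(-310)*(11 - 1240 - 1916) - 13904490761/190857 = -1*(-310)*(-3145) - 13904490761/190857 = -974950 - 13904490761/190857 = -199980522911/190857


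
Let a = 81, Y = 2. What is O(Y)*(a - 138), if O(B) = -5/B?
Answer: 285/2 ≈ 142.50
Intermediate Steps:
O(Y)*(a - 138) = (-5/2)*(81 - 138) = -5*1/2*(-57) = -5/2*(-57) = 285/2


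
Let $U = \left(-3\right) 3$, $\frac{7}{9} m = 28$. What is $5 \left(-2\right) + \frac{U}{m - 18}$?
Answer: $- \frac{21}{2} \approx -10.5$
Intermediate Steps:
$m = 36$ ($m = \frac{9}{7} \cdot 28 = 36$)
$U = -9$
$5 \left(-2\right) + \frac{U}{m - 18} = 5 \left(-2\right) - \frac{9}{36 - 18} = -10 - \frac{9}{18} = -10 - \frac{1}{2} = - \frac{21}{2}$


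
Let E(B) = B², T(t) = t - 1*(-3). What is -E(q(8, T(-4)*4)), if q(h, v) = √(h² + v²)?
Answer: -80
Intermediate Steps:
T(t) = 3 + t (T(t) = t + 3 = 3 + t)
-E(q(8, T(-4)*4)) = -(√(8² + ((3 - 4)*4)²))² = -(√(64 + (-1*4)²))² = -(√(64 + (-4)²))² = -(√(64 + 16))² = -(√80)² = -(4*√5)² = -1*80 = -80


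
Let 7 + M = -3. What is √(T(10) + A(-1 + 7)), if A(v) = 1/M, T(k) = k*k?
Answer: 3*√1110/10 ≈ 9.9950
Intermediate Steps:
T(k) = k²
M = -10 (M = -7 - 3 = -10)
A(v) = -⅒ (A(v) = 1/(-10) = -⅒)
√(T(10) + A(-1 + 7)) = √(10² - ⅒) = √(100 - ⅒) = √(999/10) = 3*√1110/10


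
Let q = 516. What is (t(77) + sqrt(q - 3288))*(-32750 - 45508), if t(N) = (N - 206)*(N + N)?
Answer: 1554673428 - 469548*I*sqrt(77) ≈ 1.5547e+9 - 4.1203e+6*I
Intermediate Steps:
t(N) = 2*N*(-206 + N) (t(N) = (-206 + N)*(2*N) = 2*N*(-206 + N))
(t(77) + sqrt(q - 3288))*(-32750 - 45508) = (2*77*(-206 + 77) + sqrt(516 - 3288))*(-32750 - 45508) = (2*77*(-129) + sqrt(-2772))*(-78258) = (-19866 + 6*I*sqrt(77))*(-78258) = 1554673428 - 469548*I*sqrt(77)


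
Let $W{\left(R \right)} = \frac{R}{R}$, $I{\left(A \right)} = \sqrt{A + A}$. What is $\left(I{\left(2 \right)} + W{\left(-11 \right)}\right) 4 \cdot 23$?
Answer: $276$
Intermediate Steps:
$I{\left(A \right)} = \sqrt{2} \sqrt{A}$ ($I{\left(A \right)} = \sqrt{2 A} = \sqrt{2} \sqrt{A}$)
$W{\left(R \right)} = 1$
$\left(I{\left(2 \right)} + W{\left(-11 \right)}\right) 4 \cdot 23 = \left(\sqrt{2} \sqrt{2} + 1\right) 4 \cdot 23 = \left(2 + 1\right) 92 = 3 \cdot 92 = 276$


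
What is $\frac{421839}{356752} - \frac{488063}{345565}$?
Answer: $- \frac{2576787031}{11207364080} \approx -0.22992$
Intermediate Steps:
$\frac{421839}{356752} - \frac{488063}{345565} = 421839 \cdot \frac{1}{356752} - \frac{488063}{345565} = \frac{38349}{32432} - \frac{488063}{345565} = - \frac{2576787031}{11207364080}$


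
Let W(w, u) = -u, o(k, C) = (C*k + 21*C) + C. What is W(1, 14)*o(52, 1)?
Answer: -1036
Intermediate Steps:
o(k, C) = 22*C + C*k (o(k, C) = (21*C + C*k) + C = 22*C + C*k)
W(1, 14)*o(52, 1) = (-1*14)*(1*(22 + 52)) = -14*74 = -1036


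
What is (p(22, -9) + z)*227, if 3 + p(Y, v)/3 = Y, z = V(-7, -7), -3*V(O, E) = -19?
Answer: 43130/3 ≈ 14377.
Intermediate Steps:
V(O, E) = 19/3 (V(O, E) = -⅓*(-19) = 19/3)
z = 19/3 ≈ 6.3333
p(Y, v) = -9 + 3*Y
(p(22, -9) + z)*227 = ((-9 + 3*22) + 19/3)*227 = ((-9 + 66) + 19/3)*227 = (57 + 19/3)*227 = (190/3)*227 = 43130/3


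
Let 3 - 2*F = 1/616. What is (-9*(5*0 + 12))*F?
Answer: -49869/308 ≈ -161.91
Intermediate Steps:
F = 1847/1232 (F = 3/2 - ½/616 = 3/2 - ½*1/616 = 3/2 - 1/1232 = 1847/1232 ≈ 1.4992)
(-9*(5*0 + 12))*F = -9*(5*0 + 12)*(1847/1232) = -9*(0 + 12)*(1847/1232) = -9*12*(1847/1232) = -108*1847/1232 = -49869/308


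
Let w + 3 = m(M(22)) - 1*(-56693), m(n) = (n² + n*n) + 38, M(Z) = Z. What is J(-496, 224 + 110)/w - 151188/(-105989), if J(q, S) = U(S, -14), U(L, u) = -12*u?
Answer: 364197875/254797556 ≈ 1.4294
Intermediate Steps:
J(q, S) = 168 (J(q, S) = -12*(-14) = 168)
m(n) = 38 + 2*n² (m(n) = (n² + n²) + 38 = 2*n² + 38 = 38 + 2*n²)
w = 57696 (w = -3 + ((38 + 2*22²) - 1*(-56693)) = -3 + ((38 + 2*484) + 56693) = -3 + ((38 + 968) + 56693) = -3 + (1006 + 56693) = -3 + 57699 = 57696)
J(-496, 224 + 110)/w - 151188/(-105989) = 168/57696 - 151188/(-105989) = 168*(1/57696) - 151188*(-1/105989) = 7/2404 + 151188/105989 = 364197875/254797556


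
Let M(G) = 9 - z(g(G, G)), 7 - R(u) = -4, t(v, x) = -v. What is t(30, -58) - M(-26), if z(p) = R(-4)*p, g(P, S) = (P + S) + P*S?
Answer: 6825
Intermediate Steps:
R(u) = 11 (R(u) = 7 - 1*(-4) = 7 + 4 = 11)
g(P, S) = P + S + P*S
z(p) = 11*p
M(G) = 9 - 22*G - 11*G² (M(G) = 9 - 11*(G + G + G*G) = 9 - 11*(G + G + G²) = 9 - 11*(G² + 2*G) = 9 - (11*G² + 22*G) = 9 + (-22*G - 11*G²) = 9 - 22*G - 11*G²)
t(30, -58) - M(-26) = -1*30 - (9 - 22*(-26) - 11*(-26)²) = -30 - (9 + 572 - 11*676) = -30 - (9 + 572 - 7436) = -30 - 1*(-6855) = -30 + 6855 = 6825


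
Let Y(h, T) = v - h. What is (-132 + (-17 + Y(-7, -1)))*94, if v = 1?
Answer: -13254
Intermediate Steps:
Y(h, T) = 1 - h
(-132 + (-17 + Y(-7, -1)))*94 = (-132 + (-17 + (1 - 1*(-7))))*94 = (-132 + (-17 + (1 + 7)))*94 = (-132 + (-17 + 8))*94 = (-132 - 9)*94 = -141*94 = -13254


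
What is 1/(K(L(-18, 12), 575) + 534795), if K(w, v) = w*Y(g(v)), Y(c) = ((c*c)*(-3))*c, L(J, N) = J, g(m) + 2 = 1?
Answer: 1/534741 ≈ 1.8701e-6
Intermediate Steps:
g(m) = -1 (g(m) = -2 + 1 = -1)
Y(c) = -3*c³ (Y(c) = (c²*(-3))*c = (-3*c²)*c = -3*c³)
K(w, v) = 3*w (K(w, v) = w*(-3*(-1)³) = w*(-3*(-1)) = w*3 = 3*w)
1/(K(L(-18, 12), 575) + 534795) = 1/(3*(-18) + 534795) = 1/(-54 + 534795) = 1/534741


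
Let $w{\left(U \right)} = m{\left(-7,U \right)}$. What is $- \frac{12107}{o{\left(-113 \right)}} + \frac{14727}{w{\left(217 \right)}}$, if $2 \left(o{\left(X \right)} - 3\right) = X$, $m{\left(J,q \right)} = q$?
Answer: $\frac{6830227}{23219} \approx 294.17$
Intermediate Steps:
$w{\left(U \right)} = U$
$o{\left(X \right)} = 3 + \frac{X}{2}$
$- \frac{12107}{o{\left(-113 \right)}} + \frac{14727}{w{\left(217 \right)}} = - \frac{12107}{3 + \frac{1}{2} \left(-113\right)} + \frac{14727}{217} = - \frac{12107}{3 - \frac{113}{2}} + 14727 \cdot \frac{1}{217} = - \frac{12107}{- \frac{107}{2}} + \frac{14727}{217} = \left(-12107\right) \left(- \frac{2}{107}\right) + \frac{14727}{217} = \frac{24214}{107} + \frac{14727}{217} = \frac{6830227}{23219}$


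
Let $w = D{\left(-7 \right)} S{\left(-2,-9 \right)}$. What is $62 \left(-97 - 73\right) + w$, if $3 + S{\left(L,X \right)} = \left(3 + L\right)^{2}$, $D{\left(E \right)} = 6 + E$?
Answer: $-10538$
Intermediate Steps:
$S{\left(L,X \right)} = -3 + \left(3 + L\right)^{2}$
$w = 2$ ($w = \left(6 - 7\right) \left(-3 + \left(3 - 2\right)^{2}\right) = - (-3 + 1^{2}) = - (-3 + 1) = \left(-1\right) \left(-2\right) = 2$)
$62 \left(-97 - 73\right) + w = 62 \left(-97 - 73\right) + 2 = 62 \left(-170\right) + 2 = -10540 + 2 = -10538$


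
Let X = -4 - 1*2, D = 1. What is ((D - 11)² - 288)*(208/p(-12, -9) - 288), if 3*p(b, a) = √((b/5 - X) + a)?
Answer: 54144 + 39104*I*√15/3 ≈ 54144.0 + 50483.0*I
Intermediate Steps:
X = -6 (X = -4 - 2 = -6)
p(b, a) = √(6 + a + b/5)/3 (p(b, a) = √((b/5 - 1*(-6)) + a)/3 = √((b*(⅕) + 6) + a)/3 = √((b/5 + 6) + a)/3 = √((6 + b/5) + a)/3 = √(6 + a + b/5)/3)
((D - 11)² - 288)*(208/p(-12, -9) - 288) = ((1 - 11)² - 288)*(208/((√(150 + 5*(-12) + 25*(-9))/15)) - 288) = ((-10)² - 288)*(208/((√(150 - 60 - 225)/15)) - 288) = (100 - 288)*(208/((√(-135)/15)) - 288) = -188*(208/(((3*I*√15)/15)) - 288) = -188*(208/((I*√15/5)) - 288) = -188*(208*(-I*√15/3) - 288) = -188*(-208*I*√15/3 - 288) = -188*(-288 - 208*I*√15/3) = 54144 + 39104*I*√15/3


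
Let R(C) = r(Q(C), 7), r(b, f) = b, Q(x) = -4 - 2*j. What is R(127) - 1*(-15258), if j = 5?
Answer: 15244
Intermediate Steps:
Q(x) = -14 (Q(x) = -4 - 2*5 = -4 - 10 = -14)
R(C) = -14
R(127) - 1*(-15258) = -14 - 1*(-15258) = -14 + 15258 = 15244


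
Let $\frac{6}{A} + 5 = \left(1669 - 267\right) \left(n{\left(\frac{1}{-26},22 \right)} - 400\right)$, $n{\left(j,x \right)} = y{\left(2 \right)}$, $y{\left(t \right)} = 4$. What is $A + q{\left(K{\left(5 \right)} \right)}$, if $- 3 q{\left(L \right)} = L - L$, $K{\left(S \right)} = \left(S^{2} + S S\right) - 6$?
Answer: $- \frac{6}{555197} \approx -1.0807 \cdot 10^{-5}$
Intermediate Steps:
$K{\left(S \right)} = -6 + 2 S^{2}$ ($K{\left(S \right)} = \left(S^{2} + S^{2}\right) - 6 = 2 S^{2} - 6 = -6 + 2 S^{2}$)
$n{\left(j,x \right)} = 4$
$q{\left(L \right)} = 0$ ($q{\left(L \right)} = - \frac{L - L}{3} = \left(- \frac{1}{3}\right) 0 = 0$)
$A = - \frac{6}{555197}$ ($A = \frac{6}{-5 + \left(1669 - 267\right) \left(4 - 400\right)} = \frac{6}{-5 + 1402 \left(-396\right)} = \frac{6}{-5 - 555192} = \frac{6}{-555197} = 6 \left(- \frac{1}{555197}\right) = - \frac{6}{555197} \approx -1.0807 \cdot 10^{-5}$)
$A + q{\left(K{\left(5 \right)} \right)} = - \frac{6}{555197} + 0 = - \frac{6}{555197}$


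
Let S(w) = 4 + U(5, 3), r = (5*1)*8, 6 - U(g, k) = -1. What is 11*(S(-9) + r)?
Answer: 561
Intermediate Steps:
U(g, k) = 7 (U(g, k) = 6 - 1*(-1) = 6 + 1 = 7)
r = 40 (r = 5*8 = 40)
S(w) = 11 (S(w) = 4 + 7 = 11)
11*(S(-9) + r) = 11*(11 + 40) = 11*51 = 561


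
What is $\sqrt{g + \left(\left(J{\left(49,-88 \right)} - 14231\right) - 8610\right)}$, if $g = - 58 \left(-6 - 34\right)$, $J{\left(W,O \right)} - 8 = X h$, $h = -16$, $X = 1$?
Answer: $3 i \sqrt{2281} \approx 143.28 i$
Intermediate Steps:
$J{\left(W,O \right)} = -8$ ($J{\left(W,O \right)} = 8 + 1 \left(-16\right) = 8 - 16 = -8$)
$g = 2320$ ($g = \left(-58\right) \left(-40\right) = 2320$)
$\sqrt{g + \left(\left(J{\left(49,-88 \right)} - 14231\right) - 8610\right)} = \sqrt{2320 - 22849} = \sqrt{-20529} = 3 i \sqrt{2281}$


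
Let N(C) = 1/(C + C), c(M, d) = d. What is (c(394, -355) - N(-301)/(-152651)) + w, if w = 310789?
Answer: 28527612441467/91895902 ≈ 3.1043e+5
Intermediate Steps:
N(C) = 1/(2*C)
(c(394, -355) - N(-301)/(-152651)) + w = (-355 - (½)/(-301)/(-152651)) + 310789 = (-355 - (½)*(-1/301)*(-1)/152651) + 310789 = (-355 - (-1)*(-1)/(602*152651)) + 310789 = (-355 - 1*1/91895902) + 310789 = (-355 - 1/91895902) + 310789 = -32623045211/91895902 + 310789 = 28527612441467/91895902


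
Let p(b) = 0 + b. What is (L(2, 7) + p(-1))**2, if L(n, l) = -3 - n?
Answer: 36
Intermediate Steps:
p(b) = b
(L(2, 7) + p(-1))**2 = ((-3 - 1*2) - 1)**2 = ((-3 - 2) - 1)**2 = (-5 - 1)**2 = (-6)**2 = 36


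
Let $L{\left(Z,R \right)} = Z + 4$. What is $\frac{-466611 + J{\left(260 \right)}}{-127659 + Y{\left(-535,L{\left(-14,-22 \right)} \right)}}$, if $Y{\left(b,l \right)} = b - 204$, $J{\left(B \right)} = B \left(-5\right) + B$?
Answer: $\frac{467651}{128398} \approx 3.6422$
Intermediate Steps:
$L{\left(Z,R \right)} = 4 + Z$
$J{\left(B \right)} = - 4 B$ ($J{\left(B \right)} = - 5 B + B = - 4 B$)
$Y{\left(b,l \right)} = -204 + b$
$\frac{-466611 + J{\left(260 \right)}}{-127659 + Y{\left(-535,L{\left(-14,-22 \right)} \right)}} = \frac{-466611 - 1040}{-127659 - 739} = - \frac{467651}{-128398} = \left(-467651\right) \left(- \frac{1}{128398}\right) = \frac{467651}{128398}$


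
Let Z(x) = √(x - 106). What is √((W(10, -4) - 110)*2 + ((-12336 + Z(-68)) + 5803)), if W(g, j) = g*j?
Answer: √(-6833 + I*√174) ≈ 0.0798 + 82.662*I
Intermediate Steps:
Z(x) = √(-106 + x)
√((W(10, -4) - 110)*2 + ((-12336 + Z(-68)) + 5803)) = √((10*(-4) - 110)*2 + ((-12336 + √(-106 - 68)) + 5803)) = √((-40 - 110)*2 + ((-12336 + √(-174)) + 5803)) = √(-150*2 + ((-12336 + I*√174) + 5803)) = √(-300 + (-6533 + I*√174)) = √(-6833 + I*√174)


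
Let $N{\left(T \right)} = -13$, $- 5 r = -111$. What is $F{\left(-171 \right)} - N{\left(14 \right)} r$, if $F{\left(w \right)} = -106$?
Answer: $\frac{913}{5} \approx 182.6$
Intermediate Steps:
$r = \frac{111}{5}$ ($r = \left(- \frac{1}{5}\right) \left(-111\right) = \frac{111}{5} \approx 22.2$)
$F{\left(-171 \right)} - N{\left(14 \right)} r = -106 - \left(-13\right) \frac{111}{5} = -106 - - \frac{1443}{5} = -106 + \frac{1443}{5} = \frac{913}{5}$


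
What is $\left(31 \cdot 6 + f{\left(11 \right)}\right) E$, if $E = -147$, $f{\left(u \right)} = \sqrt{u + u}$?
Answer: $-27342 - 147 \sqrt{22} \approx -28032.0$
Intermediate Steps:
$f{\left(u \right)} = \sqrt{2} \sqrt{u}$ ($f{\left(u \right)} = \sqrt{2 u} = \sqrt{2} \sqrt{u}$)
$\left(31 \cdot 6 + f{\left(11 \right)}\right) E = \left(31 \cdot 6 + \sqrt{2} \sqrt{11}\right) \left(-147\right) = \left(186 + \sqrt{22}\right) \left(-147\right) = -27342 - 147 \sqrt{22}$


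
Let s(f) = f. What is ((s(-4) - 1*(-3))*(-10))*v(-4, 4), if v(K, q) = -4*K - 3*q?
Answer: 40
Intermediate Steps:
((s(-4) - 1*(-3))*(-10))*v(-4, 4) = ((-4 - 1*(-3))*(-10))*(-4*(-4) - 3*4) = ((-4 + 3)*(-10))*(16 - 12) = -1*(-10)*4 = 10*4 = 40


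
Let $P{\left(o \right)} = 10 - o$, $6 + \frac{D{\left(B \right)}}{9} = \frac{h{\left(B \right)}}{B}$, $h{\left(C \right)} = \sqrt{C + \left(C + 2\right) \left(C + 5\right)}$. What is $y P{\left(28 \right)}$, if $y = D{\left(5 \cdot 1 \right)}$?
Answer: $972 - 162 \sqrt{3} \approx 691.41$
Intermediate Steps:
$h{\left(C \right)} = \sqrt{C + \left(2 + C\right) \left(5 + C\right)}$
$D{\left(B \right)} = -54 + \frac{9 \sqrt{10 + B^{2} + 8 B}}{B}$ ($D{\left(B \right)} = -54 + 9 \frac{\sqrt{10 + B^{2} + 8 B}}{B} = -54 + \frac{9 \sqrt{10 + B^{2} + 8 B}}{B}$)
$y = -54 + 9 \sqrt{3}$ ($y = -54 + \frac{9 \sqrt{10 + \left(5 \cdot 1\right)^{2} + 8 \cdot 5 \cdot 1}}{5 \cdot 1} = -54 + \frac{9 \sqrt{10 + 5^{2} + 8 \cdot 5}}{5} = -54 + 9 \cdot \frac{1}{5} \sqrt{10 + 25 + 40} = -54 + 9 \cdot \frac{1}{5} \sqrt{75} = -54 + 9 \cdot \frac{1}{5} \cdot 5 \sqrt{3} = -54 + 9 \sqrt{3} \approx -38.412$)
$y P{\left(28 \right)} = \left(-54 + 9 \sqrt{3}\right) \left(10 - 28\right) = \left(-54 + 9 \sqrt{3}\right) \left(-18\right) = 972 - 162 \sqrt{3}$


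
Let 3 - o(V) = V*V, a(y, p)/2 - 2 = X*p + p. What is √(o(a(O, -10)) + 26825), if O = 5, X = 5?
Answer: 2*√3343 ≈ 115.64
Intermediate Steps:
a(y, p) = 4 + 12*p (a(y, p) = 4 + 2*(5*p + p) = 4 + 2*(6*p) = 4 + 12*p)
o(V) = 3 - V² (o(V) = 3 - V*V = 3 - V²)
√(o(a(O, -10)) + 26825) = √((3 - (4 + 12*(-10))²) + 26825) = √((3 - (4 - 120)²) + 26825) = √((3 - 1*(-116)²) + 26825) = √((3 - 1*13456) + 26825) = √((3 - 13456) + 26825) = √(-13453 + 26825) = √13372 = 2*√3343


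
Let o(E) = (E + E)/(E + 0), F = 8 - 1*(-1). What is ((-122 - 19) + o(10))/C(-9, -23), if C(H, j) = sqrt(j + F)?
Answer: 139*I*sqrt(14)/14 ≈ 37.149*I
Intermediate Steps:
F = 9 (F = 8 + 1 = 9)
o(E) = 2 (o(E) = (2*E)/E = 2)
C(H, j) = sqrt(9 + j) (C(H, j) = sqrt(j + 9) = sqrt(9 + j))
((-122 - 19) + o(10))/C(-9, -23) = ((-122 - 19) + 2)/(sqrt(9 - 23)) = (-141 + 2)/(sqrt(-14)) = -139*(-I*sqrt(14)/14) = -(-139)*I*sqrt(14)/14 = 139*I*sqrt(14)/14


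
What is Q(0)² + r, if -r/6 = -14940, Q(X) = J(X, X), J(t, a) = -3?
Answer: 89649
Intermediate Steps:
Q(X) = -3
r = 89640 (r = -6*(-14940) = 89640)
Q(0)² + r = (-3)² + 89640 = 9 + 89640 = 89649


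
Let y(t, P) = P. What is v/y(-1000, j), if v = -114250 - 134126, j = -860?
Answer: 62094/215 ≈ 288.81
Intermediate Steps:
v = -248376
v/y(-1000, j) = -248376/(-860) = -248376*(-1/860) = 62094/215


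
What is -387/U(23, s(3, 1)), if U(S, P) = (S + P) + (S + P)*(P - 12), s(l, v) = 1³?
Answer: 129/80 ≈ 1.6125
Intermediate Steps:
s(l, v) = 1
U(S, P) = P + S + (-12 + P)*(P + S) (U(S, P) = (P + S) + (P + S)*(-12 + P) = (P + S) + (-12 + P)*(P + S) = P + S + (-12 + P)*(P + S))
-387/U(23, s(3, 1)) = -387/(1² - 11*1 - 11*23 + 1*23) = -387/(1 - 11 - 253 + 23) = -387/(-240) = -387*(-1/240) = 129/80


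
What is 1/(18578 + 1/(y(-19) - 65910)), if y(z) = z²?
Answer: 65549/1217769321 ≈ 5.3827e-5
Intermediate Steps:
1/(18578 + 1/(y(-19) - 65910)) = 1/(18578 + 1/((-19)² - 65910)) = 1/(18578 + 1/(361 - 65910)) = 1/(18578 + 1/(-65549)) = 1/(18578 - 1/65549) = 1/(1217769321/65549) = 65549/1217769321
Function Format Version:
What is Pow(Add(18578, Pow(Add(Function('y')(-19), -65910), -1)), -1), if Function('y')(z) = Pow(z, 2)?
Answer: Rational(65549, 1217769321) ≈ 5.3827e-5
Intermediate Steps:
Pow(Add(18578, Pow(Add(Function('y')(-19), -65910), -1)), -1) = Pow(Add(18578, Pow(Add(Pow(-19, 2), -65910), -1)), -1) = Pow(Add(18578, Pow(Add(361, -65910), -1)), -1) = Pow(Add(18578, Pow(-65549, -1)), -1) = Pow(Add(18578, Rational(-1, 65549)), -1) = Pow(Rational(1217769321, 65549), -1) = Rational(65549, 1217769321)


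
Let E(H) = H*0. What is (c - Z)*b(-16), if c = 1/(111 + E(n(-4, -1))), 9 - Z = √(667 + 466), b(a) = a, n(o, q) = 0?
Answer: 15968/111 - 16*√1133 ≈ -394.71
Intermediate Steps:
E(H) = 0
Z = 9 - √1133 (Z = 9 - √(667 + 466) = 9 - √1133 ≈ -24.660)
c = 1/111 (c = 1/(111 + 0) = 1/111 ≈ 0.0090090)
(c - Z)*b(-16) = (1/111 - (9 - √1133))*(-16) = (1/111 + (-9 + √1133))*(-16) = (-998/111 + √1133)*(-16) = 15968/111 - 16*√1133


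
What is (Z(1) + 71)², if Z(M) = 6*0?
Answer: 5041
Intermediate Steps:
Z(M) = 0
(Z(1) + 71)² = (0 + 71)² = 71² = 5041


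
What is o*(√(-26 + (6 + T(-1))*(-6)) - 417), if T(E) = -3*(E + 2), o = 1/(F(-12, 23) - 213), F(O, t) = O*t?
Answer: 139/163 - 2*I*√11/489 ≈ 0.85276 - 0.013565*I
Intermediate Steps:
o = -1/489 (o = 1/(-12*23 - 213) = 1/(-276 - 213) = 1/(-489) = -1/489 ≈ -0.0020450)
T(E) = -6 - 3*E (T(E) = -3*(2 + E) = -6 - 3*E)
o*(√(-26 + (6 + T(-1))*(-6)) - 417) = -(√(-26 + (6 + (-6 - 3*(-1)))*(-6)) - 417)/489 = -(√(-26 + (6 + (-6 + 3))*(-6)) - 417)/489 = -(√(-26 + (6 - 3)*(-6)) - 417)/489 = -(√(-26 + 3*(-6)) - 417)/489 = -(√(-26 - 18) - 417)/489 = -(√(-44) - 417)/489 = -(2*I*√11 - 417)/489 = -(-417 + 2*I*√11)/489 = 139/163 - 2*I*√11/489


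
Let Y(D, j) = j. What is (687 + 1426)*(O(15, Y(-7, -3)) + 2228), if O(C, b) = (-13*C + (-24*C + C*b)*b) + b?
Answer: 6856685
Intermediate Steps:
O(C, b) = b - 13*C + b*(-24*C + C*b) (O(C, b) = (-13*C + b*(-24*C + C*b)) + b = b - 13*C + b*(-24*C + C*b))
(687 + 1426)*(O(15, Y(-7, -3)) + 2228) = (687 + 1426)*((-3 - 13*15 + 15*(-3)² - 24*15*(-3)) + 2228) = 2113*((-3 - 195 + 15*9 + 1080) + 2228) = 2113*((-3 - 195 + 135 + 1080) + 2228) = 2113*(1017 + 2228) = 2113*3245 = 6856685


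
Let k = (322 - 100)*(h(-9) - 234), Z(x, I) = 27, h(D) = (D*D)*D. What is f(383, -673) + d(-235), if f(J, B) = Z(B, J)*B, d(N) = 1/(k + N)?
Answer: -3888975592/214021 ≈ -18171.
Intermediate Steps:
h(D) = D³ (h(D) = D²*D = D³)
k = -213786 (k = (322 - 100)*((-9)³ - 234) = 222*(-729 - 234) = 222*(-963) = -213786)
d(N) = 1/(-213786 + N)
f(J, B) = 27*B
f(383, -673) + d(-235) = 27*(-673) + 1/(-213786 - 235) = -18171 + 1/(-214021) = -18171 - 1/214021 = -3888975592/214021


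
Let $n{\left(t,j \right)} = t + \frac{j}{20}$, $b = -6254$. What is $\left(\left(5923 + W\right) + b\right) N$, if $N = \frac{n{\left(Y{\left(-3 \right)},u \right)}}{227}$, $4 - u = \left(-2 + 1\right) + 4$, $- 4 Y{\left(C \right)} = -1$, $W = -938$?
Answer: $- \frac{3807}{2270} \approx -1.6771$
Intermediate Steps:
$Y{\left(C \right)} = \frac{1}{4}$ ($Y{\left(C \right)} = \left(- \frac{1}{4}\right) \left(-1\right) = \frac{1}{4}$)
$u = 1$ ($u = 4 - \left(\left(-2 + 1\right) + 4\right) = 4 - \left(-1 + 4\right) = 4 - 3 = 1$)
$n{\left(t,j \right)} = t + \frac{j}{20}$ ($n{\left(t,j \right)} = t + j \frac{1}{20} = t + \frac{j}{20}$)
$N = \frac{3}{2270}$ ($N = \frac{\frac{1}{4} + \frac{1}{20} \cdot 1}{227} = \left(\frac{1}{4} + \frac{1}{20}\right) \frac{1}{227} = \frac{3}{10} \cdot \frac{1}{227} = \frac{3}{2270} \approx 0.0013216$)
$\left(\left(5923 + W\right) + b\right) N = \left(\left(5923 - 938\right) - 6254\right) \frac{3}{2270} = \left(4985 - 6254\right) \frac{3}{2270} = \left(-1269\right) \frac{3}{2270} = - \frac{3807}{2270}$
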